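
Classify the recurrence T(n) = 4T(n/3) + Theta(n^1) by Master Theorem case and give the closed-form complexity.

Master Theorem for T(n) = 4T(n/3) + O(n^1):

a = 4, b = 3, c = 1
log_b(a) = log_3(4) = 1.2619

Case 1: c = 1 < log_3(4) = 1.2619
T(n) = O(n^(log_3 4))

For T(n) = 4T(n/3) + O(n^1): log_3(4) = 1.2619. This is Case 1 of the Master Theorem (c < log_b(a), work dominated by leaves), giving O(n^(log_3 4)).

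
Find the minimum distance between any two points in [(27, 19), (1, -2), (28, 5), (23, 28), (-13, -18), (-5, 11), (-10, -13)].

Computing all pairwise distances among 7 points:

d((27, 19), (1, -2)) = 33.4215
d((27, 19), (28, 5)) = 14.0357
d((27, 19), (23, 28)) = 9.8489
d((27, 19), (-13, -18)) = 54.4885
d((27, 19), (-5, 11)) = 32.9848
d((27, 19), (-10, -13)) = 48.9183
d((1, -2), (28, 5)) = 27.8927
d((1, -2), (23, 28)) = 37.2022
d((1, -2), (-13, -18)) = 21.2603
d((1, -2), (-5, 11)) = 14.3178
d((1, -2), (-10, -13)) = 15.5563
d((28, 5), (23, 28)) = 23.5372
d((28, 5), (-13, -18)) = 47.0106
d((28, 5), (-5, 11)) = 33.541
d((28, 5), (-10, -13)) = 42.0476
d((23, 28), (-13, -18)) = 58.4123
d((23, 28), (-5, 11)) = 32.7567
d((23, 28), (-10, -13)) = 52.6308
d((-13, -18), (-5, 11)) = 30.0832
d((-13, -18), (-10, -13)) = 5.831 <-- minimum
d((-5, 11), (-10, -13)) = 24.5153

Closest pair: (-13, -18) and (-10, -13) with distance 5.831

The closest pair is (-13, -18) and (-10, -13) with Euclidean distance 5.831. For 7 points, brute-force pairwise comparison is shown above. For large n, the divide-and-conquer algorithm (sort by x, recurse on halves, check the dividing strip) achieves O(n log n).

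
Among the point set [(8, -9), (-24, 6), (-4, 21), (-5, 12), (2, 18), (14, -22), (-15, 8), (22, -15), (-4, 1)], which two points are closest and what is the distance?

Computing all pairwise distances among 9 points:

d((8, -9), (-24, 6)) = 35.3412
d((8, -9), (-4, 21)) = 32.311
d((8, -9), (-5, 12)) = 24.6982
d((8, -9), (2, 18)) = 27.6586
d((8, -9), (14, -22)) = 14.3178
d((8, -9), (-15, 8)) = 28.6007
d((8, -9), (22, -15)) = 15.2315
d((8, -9), (-4, 1)) = 15.6205
d((-24, 6), (-4, 21)) = 25.0
d((-24, 6), (-5, 12)) = 19.9249
d((-24, 6), (2, 18)) = 28.6356
d((-24, 6), (14, -22)) = 47.2017
d((-24, 6), (-15, 8)) = 9.2195
d((-24, 6), (22, -15)) = 50.5668
d((-24, 6), (-4, 1)) = 20.6155
d((-4, 21), (-5, 12)) = 9.0554
d((-4, 21), (2, 18)) = 6.7082 <-- minimum
d((-4, 21), (14, -22)) = 46.6154
d((-4, 21), (-15, 8)) = 17.0294
d((-4, 21), (22, -15)) = 44.4072
d((-4, 21), (-4, 1)) = 20.0
d((-5, 12), (2, 18)) = 9.2195
d((-5, 12), (14, -22)) = 38.9487
d((-5, 12), (-15, 8)) = 10.7703
d((-5, 12), (22, -15)) = 38.1838
d((-5, 12), (-4, 1)) = 11.0454
d((2, 18), (14, -22)) = 41.7612
d((2, 18), (-15, 8)) = 19.7231
d((2, 18), (22, -15)) = 38.5876
d((2, 18), (-4, 1)) = 18.0278
d((14, -22), (-15, 8)) = 41.7253
d((14, -22), (22, -15)) = 10.6301
d((14, -22), (-4, 1)) = 29.2062
d((-15, 8), (22, -15)) = 43.566
d((-15, 8), (-4, 1)) = 13.0384
d((22, -15), (-4, 1)) = 30.5287

Closest pair: (-4, 21) and (2, 18) with distance 6.7082

The closest pair is (-4, 21) and (2, 18) with Euclidean distance 6.7082. For 9 points, brute-force pairwise comparison is shown above. For large n, the divide-and-conquer algorithm (sort by x, recurse on halves, check the dividing strip) achieves O(n log n).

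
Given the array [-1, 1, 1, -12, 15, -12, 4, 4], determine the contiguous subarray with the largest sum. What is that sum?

Using Kadane's algorithm on [-1, 1, 1, -12, 15, -12, 4, 4]:

Scanning through the array:
Position 1 (value 1): max_ending_here = 1, max_so_far = 1
Position 2 (value 1): max_ending_here = 2, max_so_far = 2
Position 3 (value -12): max_ending_here = -10, max_so_far = 2
Position 4 (value 15): max_ending_here = 15, max_so_far = 15
Position 5 (value -12): max_ending_here = 3, max_so_far = 15
Position 6 (value 4): max_ending_here = 7, max_so_far = 15
Position 7 (value 4): max_ending_here = 11, max_so_far = 15

Maximum subarray: [15]
Maximum sum: 15

The maximum subarray is [15] with sum 15. This subarray runs from index 4 to index 4.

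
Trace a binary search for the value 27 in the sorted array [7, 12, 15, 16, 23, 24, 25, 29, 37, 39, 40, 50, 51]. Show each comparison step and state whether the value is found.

Binary search for 27 in [7, 12, 15, 16, 23, 24, 25, 29, 37, 39, 40, 50, 51]:

lo=0, hi=12, mid=6, arr[mid]=25 -> 25 < 27, search right half
lo=7, hi=12, mid=9, arr[mid]=39 -> 39 > 27, search left half
lo=7, hi=8, mid=7, arr[mid]=29 -> 29 > 27, search left half
lo=7 > hi=6, target 27 not found

Binary search determines that 27 is not in the array after 3 comparisons. The search space was exhausted without finding the target.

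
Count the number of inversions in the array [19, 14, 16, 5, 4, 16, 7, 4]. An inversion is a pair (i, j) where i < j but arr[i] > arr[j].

Finding inversions in [19, 14, 16, 5, 4, 16, 7, 4]:

(0, 1): arr[0]=19 > arr[1]=14
(0, 2): arr[0]=19 > arr[2]=16
(0, 3): arr[0]=19 > arr[3]=5
(0, 4): arr[0]=19 > arr[4]=4
(0, 5): arr[0]=19 > arr[5]=16
(0, 6): arr[0]=19 > arr[6]=7
(0, 7): arr[0]=19 > arr[7]=4
(1, 3): arr[1]=14 > arr[3]=5
(1, 4): arr[1]=14 > arr[4]=4
(1, 6): arr[1]=14 > arr[6]=7
(1, 7): arr[1]=14 > arr[7]=4
(2, 3): arr[2]=16 > arr[3]=5
(2, 4): arr[2]=16 > arr[4]=4
(2, 6): arr[2]=16 > arr[6]=7
(2, 7): arr[2]=16 > arr[7]=4
(3, 4): arr[3]=5 > arr[4]=4
(3, 7): arr[3]=5 > arr[7]=4
(5, 6): arr[5]=16 > arr[6]=7
(5, 7): arr[5]=16 > arr[7]=4
(6, 7): arr[6]=7 > arr[7]=4

Total inversions: 20

The array has 20 inversion(s): (0,1), (0,2), (0,3), (0,4), (0,5), (0,6), (0,7), (1,3), (1,4), (1,6), (1,7), (2,3), (2,4), (2,6), (2,7), (3,4), (3,7), (5,6), (5,7), (6,7). Each pair (i,j) satisfies i < j and arr[i] > arr[j].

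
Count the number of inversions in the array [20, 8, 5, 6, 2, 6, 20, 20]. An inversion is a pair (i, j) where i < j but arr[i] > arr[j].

Finding inversions in [20, 8, 5, 6, 2, 6, 20, 20]:

(0, 1): arr[0]=20 > arr[1]=8
(0, 2): arr[0]=20 > arr[2]=5
(0, 3): arr[0]=20 > arr[3]=6
(0, 4): arr[0]=20 > arr[4]=2
(0, 5): arr[0]=20 > arr[5]=6
(1, 2): arr[1]=8 > arr[2]=5
(1, 3): arr[1]=8 > arr[3]=6
(1, 4): arr[1]=8 > arr[4]=2
(1, 5): arr[1]=8 > arr[5]=6
(2, 4): arr[2]=5 > arr[4]=2
(3, 4): arr[3]=6 > arr[4]=2

Total inversions: 11

The array has 11 inversion(s): (0,1), (0,2), (0,3), (0,4), (0,5), (1,2), (1,3), (1,4), (1,5), (2,4), (3,4). Each pair (i,j) satisfies i < j and arr[i] > arr[j].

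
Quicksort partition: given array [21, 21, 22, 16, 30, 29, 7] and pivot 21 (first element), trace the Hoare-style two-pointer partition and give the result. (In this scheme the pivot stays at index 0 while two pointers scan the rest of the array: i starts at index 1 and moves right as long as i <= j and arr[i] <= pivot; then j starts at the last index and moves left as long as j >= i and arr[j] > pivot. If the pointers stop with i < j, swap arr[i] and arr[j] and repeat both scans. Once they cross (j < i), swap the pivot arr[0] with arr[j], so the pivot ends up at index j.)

Hoare-style two-pointer partition with pivot = 21:

Initial array: [21, 21, 22, 16, 30, 29, 7]

Pointers start at i = 1, j = 6.
i stops at index 2 (arr[2]=22 > 21), j stops at index 6 (arr[6]=7 <= 21): swap arr[2] and arr[6], array becomes [21, 21, 7, 16, 30, 29, 22]
i ends at 4, j ends at 3: the pointers have crossed (j < i), so scanning stops.

Swap pivot arr[0] with arr[3] to place pivot at position 3: [16, 21, 7, 21, 30, 29, 22]
Pivot position: 3

After partitioning with pivot 21, the array becomes [16, 21, 7, 21, 30, 29, 22]. The pivot is placed at index 3. All elements to the left of the pivot are <= 21, and all elements to the right are > 21.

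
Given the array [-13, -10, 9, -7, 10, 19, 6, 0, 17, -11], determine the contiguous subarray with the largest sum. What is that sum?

Using Kadane's algorithm on [-13, -10, 9, -7, 10, 19, 6, 0, 17, -11]:

Scanning through the array:
Position 1 (value -10): max_ending_here = -10, max_so_far = -10
Position 2 (value 9): max_ending_here = 9, max_so_far = 9
Position 3 (value -7): max_ending_here = 2, max_so_far = 9
Position 4 (value 10): max_ending_here = 12, max_so_far = 12
Position 5 (value 19): max_ending_here = 31, max_so_far = 31
Position 6 (value 6): max_ending_here = 37, max_so_far = 37
Position 7 (value 0): max_ending_here = 37, max_so_far = 37
Position 8 (value 17): max_ending_here = 54, max_so_far = 54
Position 9 (value -11): max_ending_here = 43, max_so_far = 54

Maximum subarray: [9, -7, 10, 19, 6, 0, 17]
Maximum sum: 54

The maximum subarray is [9, -7, 10, 19, 6, 0, 17] with sum 54. This subarray runs from index 2 to index 8.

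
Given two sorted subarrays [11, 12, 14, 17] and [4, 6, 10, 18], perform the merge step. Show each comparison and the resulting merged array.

Merging process:

Compare 11 vs 4: take 4 from right. Merged: [4]
Compare 11 vs 6: take 6 from right. Merged: [4, 6]
Compare 11 vs 10: take 10 from right. Merged: [4, 6, 10]
Compare 11 vs 18: take 11 from left. Merged: [4, 6, 10, 11]
Compare 12 vs 18: take 12 from left. Merged: [4, 6, 10, 11, 12]
Compare 14 vs 18: take 14 from left. Merged: [4, 6, 10, 11, 12, 14]
Compare 17 vs 18: take 17 from left. Merged: [4, 6, 10, 11, 12, 14, 17]
Append remaining from right: [18]. Merged: [4, 6, 10, 11, 12, 14, 17, 18]

Final merged array: [4, 6, 10, 11, 12, 14, 17, 18]
Total comparisons: 7

The merged array is [4, 6, 10, 11, 12, 14, 17, 18], requiring 7 comparisons. The merge step runs in O(n) time where n is the total number of elements.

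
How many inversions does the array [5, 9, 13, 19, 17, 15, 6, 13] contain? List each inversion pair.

Finding inversions in [5, 9, 13, 19, 17, 15, 6, 13]:

(1, 6): arr[1]=9 > arr[6]=6
(2, 6): arr[2]=13 > arr[6]=6
(3, 4): arr[3]=19 > arr[4]=17
(3, 5): arr[3]=19 > arr[5]=15
(3, 6): arr[3]=19 > arr[6]=6
(3, 7): arr[3]=19 > arr[7]=13
(4, 5): arr[4]=17 > arr[5]=15
(4, 6): arr[4]=17 > arr[6]=6
(4, 7): arr[4]=17 > arr[7]=13
(5, 6): arr[5]=15 > arr[6]=6
(5, 7): arr[5]=15 > arr[7]=13

Total inversions: 11

The array has 11 inversion(s): (1,6), (2,6), (3,4), (3,5), (3,6), (3,7), (4,5), (4,6), (4,7), (5,6), (5,7). Each pair (i,j) satisfies i < j and arr[i] > arr[j].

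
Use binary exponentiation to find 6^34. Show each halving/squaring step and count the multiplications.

Computing 6^34 by squaring (build up from 6^1; each line after the first costs one multiplication):

6^1 = 6
6^2 = (6^1)^2 = 6^2 = 36
6^4 = (6^2)^2 = 36^2 = 1296
6^8 = (6^4)^2 = 1296^2 = 1679616
6^16 = (6^8)^2 = 1679616^2 = 2821109907456
6^17 = 6 * 6^16 = 6 * 2821109907456 = 16926659444736
6^34 = (6^17)^2 = 16926659444736^2 = 286511799958070431838109696

Result: 286511799958070431838109696
Multiplications needed: 6 (6 lines after 6^1)

6^34 = 286511799958070431838109696. Using exponentiation by squaring, this requires 6 multiplications. The key idea: if the exponent is even, square the half-power; if odd, multiply by the base once.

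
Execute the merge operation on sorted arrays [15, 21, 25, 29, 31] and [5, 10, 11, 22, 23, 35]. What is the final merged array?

Merging process:

Compare 15 vs 5: take 5 from right. Merged: [5]
Compare 15 vs 10: take 10 from right. Merged: [5, 10]
Compare 15 vs 11: take 11 from right. Merged: [5, 10, 11]
Compare 15 vs 22: take 15 from left. Merged: [5, 10, 11, 15]
Compare 21 vs 22: take 21 from left. Merged: [5, 10, 11, 15, 21]
Compare 25 vs 22: take 22 from right. Merged: [5, 10, 11, 15, 21, 22]
Compare 25 vs 23: take 23 from right. Merged: [5, 10, 11, 15, 21, 22, 23]
Compare 25 vs 35: take 25 from left. Merged: [5, 10, 11, 15, 21, 22, 23, 25]
Compare 29 vs 35: take 29 from left. Merged: [5, 10, 11, 15, 21, 22, 23, 25, 29]
Compare 31 vs 35: take 31 from left. Merged: [5, 10, 11, 15, 21, 22, 23, 25, 29, 31]
Append remaining from right: [35]. Merged: [5, 10, 11, 15, 21, 22, 23, 25, 29, 31, 35]

Final merged array: [5, 10, 11, 15, 21, 22, 23, 25, 29, 31, 35]
Total comparisons: 10

The merged array is [5, 10, 11, 15, 21, 22, 23, 25, 29, 31, 35], requiring 10 comparisons. The merge step runs in O(n) time where n is the total number of elements.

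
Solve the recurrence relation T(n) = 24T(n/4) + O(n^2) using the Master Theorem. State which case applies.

Master Theorem for T(n) = 24T(n/4) + O(n^2):

a = 24, b = 4, c = 2
log_b(a) = log_4(24) = 2.2925

Case 1: c = 2 < log_4(24) = 2.2925
T(n) = O(n^(log_4 24))

For T(n) = 24T(n/4) + O(n^2): log_4(24) = 2.2925. This is Case 1 of the Master Theorem (c < log_b(a), work dominated by leaves), giving O(n^(log_4 24)).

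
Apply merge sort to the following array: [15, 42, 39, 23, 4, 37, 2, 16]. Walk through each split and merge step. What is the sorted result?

Merge sort trace:

Split: [15, 42, 39, 23, 4, 37, 2, 16] -> [15, 42, 39, 23] and [4, 37, 2, 16]
  Split: [15, 42, 39, 23] -> [15, 42] and [39, 23]
    Split: [15, 42] -> [15] and [42]
    Merge: [15] + [42] -> [15, 42]
    Split: [39, 23] -> [39] and [23]
    Merge: [39] + [23] -> [23, 39]
  Merge: [15, 42] + [23, 39] -> [15, 23, 39, 42]
  Split: [4, 37, 2, 16] -> [4, 37] and [2, 16]
    Split: [4, 37] -> [4] and [37]
    Merge: [4] + [37] -> [4, 37]
    Split: [2, 16] -> [2] and [16]
    Merge: [2] + [16] -> [2, 16]
  Merge: [4, 37] + [2, 16] -> [2, 4, 16, 37]
Merge: [15, 23, 39, 42] + [2, 4, 16, 37] -> [2, 4, 15, 16, 23, 37, 39, 42]

Final sorted array: [2, 4, 15, 16, 23, 37, 39, 42]

The merge sort proceeds by recursively splitting the array and merging sorted halves.
After all merges, the sorted array is [2, 4, 15, 16, 23, 37, 39, 42].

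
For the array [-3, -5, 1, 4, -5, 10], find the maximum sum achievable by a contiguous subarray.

Using Kadane's algorithm on [-3, -5, 1, 4, -5, 10]:

Scanning through the array:
Position 1 (value -5): max_ending_here = -5, max_so_far = -3
Position 2 (value 1): max_ending_here = 1, max_so_far = 1
Position 3 (value 4): max_ending_here = 5, max_so_far = 5
Position 4 (value -5): max_ending_here = 0, max_so_far = 5
Position 5 (value 10): max_ending_here = 10, max_so_far = 10

Maximum subarray: [1, 4, -5, 10]
Maximum sum: 10

The maximum subarray is [1, 4, -5, 10] with sum 10. This subarray runs from index 2 to index 5.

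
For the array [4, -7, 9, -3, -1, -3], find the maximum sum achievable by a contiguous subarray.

Using Kadane's algorithm on [4, -7, 9, -3, -1, -3]:

Scanning through the array:
Position 1 (value -7): max_ending_here = -3, max_so_far = 4
Position 2 (value 9): max_ending_here = 9, max_so_far = 9
Position 3 (value -3): max_ending_here = 6, max_so_far = 9
Position 4 (value -1): max_ending_here = 5, max_so_far = 9
Position 5 (value -3): max_ending_here = 2, max_so_far = 9

Maximum subarray: [9]
Maximum sum: 9

The maximum subarray is [9] with sum 9. This subarray runs from index 2 to index 2.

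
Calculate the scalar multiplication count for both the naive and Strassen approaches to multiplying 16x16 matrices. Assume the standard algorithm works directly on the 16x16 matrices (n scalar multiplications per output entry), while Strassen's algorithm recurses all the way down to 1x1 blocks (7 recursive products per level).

Matrix multiplication for 16x16 matrices:

Standard algorithm: 16^3 = 4096 multiplications
Strassen's algorithm: 7^(log2(16)) = 7^4 = 2401 multiplications
Savings: 4096 - 2401 = 1695 multiplications

Standard: 4096 multiplications (16^3). Strassen: 2401 multiplications (7^4). Strassen reduces 8 recursive multiplications to 7 at each level.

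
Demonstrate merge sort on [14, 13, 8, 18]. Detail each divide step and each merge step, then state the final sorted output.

Merge sort trace:

Split: [14, 13, 8, 18] -> [14, 13] and [8, 18]
  Split: [14, 13] -> [14] and [13]
  Merge: [14] + [13] -> [13, 14]
  Split: [8, 18] -> [8] and [18]
  Merge: [8] + [18] -> [8, 18]
Merge: [13, 14] + [8, 18] -> [8, 13, 14, 18]

Final sorted array: [8, 13, 14, 18]

The merge sort proceeds by recursively splitting the array and merging sorted halves.
After all merges, the sorted array is [8, 13, 14, 18].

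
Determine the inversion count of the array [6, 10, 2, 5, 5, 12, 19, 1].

Finding inversions in [6, 10, 2, 5, 5, 12, 19, 1]:

(0, 2): arr[0]=6 > arr[2]=2
(0, 3): arr[0]=6 > arr[3]=5
(0, 4): arr[0]=6 > arr[4]=5
(0, 7): arr[0]=6 > arr[7]=1
(1, 2): arr[1]=10 > arr[2]=2
(1, 3): arr[1]=10 > arr[3]=5
(1, 4): arr[1]=10 > arr[4]=5
(1, 7): arr[1]=10 > arr[7]=1
(2, 7): arr[2]=2 > arr[7]=1
(3, 7): arr[3]=5 > arr[7]=1
(4, 7): arr[4]=5 > arr[7]=1
(5, 7): arr[5]=12 > arr[7]=1
(6, 7): arr[6]=19 > arr[7]=1

Total inversions: 13

The array has 13 inversion(s): (0,2), (0,3), (0,4), (0,7), (1,2), (1,3), (1,4), (1,7), (2,7), (3,7), (4,7), (5,7), (6,7). Each pair (i,j) satisfies i < j and arr[i] > arr[j].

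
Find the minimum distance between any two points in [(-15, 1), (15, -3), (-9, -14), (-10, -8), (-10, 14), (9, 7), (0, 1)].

Computing all pairwise distances among 7 points:

d((-15, 1), (15, -3)) = 30.2655
d((-15, 1), (-9, -14)) = 16.1555
d((-15, 1), (-10, -8)) = 10.2956
d((-15, 1), (-10, 14)) = 13.9284
d((-15, 1), (9, 7)) = 24.7386
d((-15, 1), (0, 1)) = 15.0
d((15, -3), (-9, -14)) = 26.4008
d((15, -3), (-10, -8)) = 25.4951
d((15, -3), (-10, 14)) = 30.2324
d((15, -3), (9, 7)) = 11.6619
d((15, -3), (0, 1)) = 15.5242
d((-9, -14), (-10, -8)) = 6.0828 <-- minimum
d((-9, -14), (-10, 14)) = 28.0179
d((-9, -14), (9, 7)) = 27.6586
d((-9, -14), (0, 1)) = 17.4929
d((-10, -8), (-10, 14)) = 22.0
d((-10, -8), (9, 7)) = 24.2074
d((-10, -8), (0, 1)) = 13.4536
d((-10, 14), (9, 7)) = 20.2485
d((-10, 14), (0, 1)) = 16.4012
d((9, 7), (0, 1)) = 10.8167

Closest pair: (-9, -14) and (-10, -8) with distance 6.0828

The closest pair is (-9, -14) and (-10, -8) with Euclidean distance 6.0828. For 7 points, brute-force pairwise comparison is shown above. For large n, the divide-and-conquer algorithm (sort by x, recurse on halves, check the dividing strip) achieves O(n log n).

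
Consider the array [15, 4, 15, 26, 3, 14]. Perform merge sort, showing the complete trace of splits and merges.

Merge sort trace:

Split: [15, 4, 15, 26, 3, 14] -> [15, 4, 15] and [26, 3, 14]
  Split: [15, 4, 15] -> [15] and [4, 15]
    Split: [4, 15] -> [4] and [15]
    Merge: [4] + [15] -> [4, 15]
  Merge: [15] + [4, 15] -> [4, 15, 15]
  Split: [26, 3, 14] -> [26] and [3, 14]
    Split: [3, 14] -> [3] and [14]
    Merge: [3] + [14] -> [3, 14]
  Merge: [26] + [3, 14] -> [3, 14, 26]
Merge: [4, 15, 15] + [3, 14, 26] -> [3, 4, 14, 15, 15, 26]

Final sorted array: [3, 4, 14, 15, 15, 26]

The merge sort proceeds by recursively splitting the array and merging sorted halves.
After all merges, the sorted array is [3, 4, 14, 15, 15, 26].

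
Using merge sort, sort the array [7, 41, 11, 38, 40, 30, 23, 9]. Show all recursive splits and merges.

Merge sort trace:

Split: [7, 41, 11, 38, 40, 30, 23, 9] -> [7, 41, 11, 38] and [40, 30, 23, 9]
  Split: [7, 41, 11, 38] -> [7, 41] and [11, 38]
    Split: [7, 41] -> [7] and [41]
    Merge: [7] + [41] -> [7, 41]
    Split: [11, 38] -> [11] and [38]
    Merge: [11] + [38] -> [11, 38]
  Merge: [7, 41] + [11, 38] -> [7, 11, 38, 41]
  Split: [40, 30, 23, 9] -> [40, 30] and [23, 9]
    Split: [40, 30] -> [40] and [30]
    Merge: [40] + [30] -> [30, 40]
    Split: [23, 9] -> [23] and [9]
    Merge: [23] + [9] -> [9, 23]
  Merge: [30, 40] + [9, 23] -> [9, 23, 30, 40]
Merge: [7, 11, 38, 41] + [9, 23, 30, 40] -> [7, 9, 11, 23, 30, 38, 40, 41]

Final sorted array: [7, 9, 11, 23, 30, 38, 40, 41]

The merge sort proceeds by recursively splitting the array and merging sorted halves.
After all merges, the sorted array is [7, 9, 11, 23, 30, 38, 40, 41].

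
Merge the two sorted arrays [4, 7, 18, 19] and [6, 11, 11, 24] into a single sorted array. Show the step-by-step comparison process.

Merging process:

Compare 4 vs 6: take 4 from left. Merged: [4]
Compare 7 vs 6: take 6 from right. Merged: [4, 6]
Compare 7 vs 11: take 7 from left. Merged: [4, 6, 7]
Compare 18 vs 11: take 11 from right. Merged: [4, 6, 7, 11]
Compare 18 vs 11: take 11 from right. Merged: [4, 6, 7, 11, 11]
Compare 18 vs 24: take 18 from left. Merged: [4, 6, 7, 11, 11, 18]
Compare 19 vs 24: take 19 from left. Merged: [4, 6, 7, 11, 11, 18, 19]
Append remaining from right: [24]. Merged: [4, 6, 7, 11, 11, 18, 19, 24]

Final merged array: [4, 6, 7, 11, 11, 18, 19, 24]
Total comparisons: 7

The merged array is [4, 6, 7, 11, 11, 18, 19, 24], requiring 7 comparisons. The merge step runs in O(n) time where n is the total number of elements.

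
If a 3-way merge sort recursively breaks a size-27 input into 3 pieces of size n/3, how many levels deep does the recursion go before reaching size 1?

For divide and conquer with division factor 3:

Problem sizes at each level:
Level 0: 27
Level 1: 9
Level 2: 3
Level 3: 1

The root is level 0 and the size-1 base case is level 3 (the tree spans levels 0 through 3, i.e. 4 levels counting the root), so the depth is the number of divisions: log_3(27) = 3

The recursion tree depth is log_3(27) = 3. At each level, the problem size is divided by 3, so it takes 3 divisions to reduce to a base case of size 1. The algorithm makes 3 recursive calls at each level.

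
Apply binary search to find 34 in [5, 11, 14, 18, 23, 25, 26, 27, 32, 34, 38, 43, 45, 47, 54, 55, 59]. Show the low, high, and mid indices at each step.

Binary search for 34 in [5, 11, 14, 18, 23, 25, 26, 27, 32, 34, 38, 43, 45, 47, 54, 55, 59]:

lo=0, hi=16, mid=8, arr[mid]=32 -> 32 < 34, search right half
lo=9, hi=16, mid=12, arr[mid]=45 -> 45 > 34, search left half
lo=9, hi=11, mid=10, arr[mid]=38 -> 38 > 34, search left half
lo=9, hi=9, mid=9, arr[mid]=34 -> Found target at index 9!

Binary search finds 34 at index 9 after 4 comparisons. The search repeatedly halves the search space by comparing with the middle element.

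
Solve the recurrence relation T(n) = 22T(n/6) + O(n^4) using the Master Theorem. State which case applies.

Master Theorem for T(n) = 22T(n/6) + O(n^4):

a = 22, b = 6, c = 4
log_b(a) = log_6(22) = 1.7251

Case 3: c = 4 > log_6(22) = 1.7251
T(n) = O(n^4) = O(n^4)

For T(n) = 22T(n/6) + O(n^4): log_6(22) = 1.7251. This is Case 3 of the Master Theorem (c > log_b(a), work dominated by root), giving O(n^4).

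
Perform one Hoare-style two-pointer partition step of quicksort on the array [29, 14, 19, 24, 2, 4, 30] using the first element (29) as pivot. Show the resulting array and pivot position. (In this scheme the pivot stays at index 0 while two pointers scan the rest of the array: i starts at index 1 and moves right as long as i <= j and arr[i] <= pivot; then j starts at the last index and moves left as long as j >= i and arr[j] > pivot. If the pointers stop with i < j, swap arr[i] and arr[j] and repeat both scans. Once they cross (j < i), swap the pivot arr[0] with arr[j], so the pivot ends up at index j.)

Hoare-style two-pointer partition with pivot = 29:

Initial array: [29, 14, 19, 24, 2, 4, 30]

Pointers start at i = 1, j = 6.
i ends at 6, j ends at 5: the pointers have crossed (j < i), so scanning stops.

Swap pivot arr[0] with arr[5] to place pivot at position 5: [4, 14, 19, 24, 2, 29, 30]
Pivot position: 5

After partitioning with pivot 29, the array becomes [4, 14, 19, 24, 2, 29, 30]. The pivot is placed at index 5. All elements to the left of the pivot are <= 29, and all elements to the right are > 29.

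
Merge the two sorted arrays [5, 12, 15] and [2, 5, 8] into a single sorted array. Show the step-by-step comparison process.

Merging process:

Compare 5 vs 2: take 2 from right. Merged: [2]
Compare 5 vs 5: take 5 from left. Merged: [2, 5]
Compare 12 vs 5: take 5 from right. Merged: [2, 5, 5]
Compare 12 vs 8: take 8 from right. Merged: [2, 5, 5, 8]
Append remaining from left: [12, 15]. Merged: [2, 5, 5, 8, 12, 15]

Final merged array: [2, 5, 5, 8, 12, 15]
Total comparisons: 4

The merged array is [2, 5, 5, 8, 12, 15], requiring 4 comparisons. The merge step runs in O(n) time where n is the total number of elements.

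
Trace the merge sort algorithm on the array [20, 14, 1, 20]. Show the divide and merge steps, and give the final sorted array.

Merge sort trace:

Split: [20, 14, 1, 20] -> [20, 14] and [1, 20]
  Split: [20, 14] -> [20] and [14]
  Merge: [20] + [14] -> [14, 20]
  Split: [1, 20] -> [1] and [20]
  Merge: [1] + [20] -> [1, 20]
Merge: [14, 20] + [1, 20] -> [1, 14, 20, 20]

Final sorted array: [1, 14, 20, 20]

The merge sort proceeds by recursively splitting the array and merging sorted halves.
After all merges, the sorted array is [1, 14, 20, 20].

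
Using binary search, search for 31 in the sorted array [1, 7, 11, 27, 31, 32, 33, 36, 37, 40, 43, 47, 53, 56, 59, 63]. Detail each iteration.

Binary search for 31 in [1, 7, 11, 27, 31, 32, 33, 36, 37, 40, 43, 47, 53, 56, 59, 63]:

lo=0, hi=15, mid=7, arr[mid]=36 -> 36 > 31, search left half
lo=0, hi=6, mid=3, arr[mid]=27 -> 27 < 31, search right half
lo=4, hi=6, mid=5, arr[mid]=32 -> 32 > 31, search left half
lo=4, hi=4, mid=4, arr[mid]=31 -> Found target at index 4!

Binary search finds 31 at index 4 after 4 comparisons. The search repeatedly halves the search space by comparing with the middle element.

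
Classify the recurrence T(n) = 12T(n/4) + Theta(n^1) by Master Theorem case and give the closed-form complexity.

Master Theorem for T(n) = 12T(n/4) + O(n^1):

a = 12, b = 4, c = 1
log_b(a) = log_4(12) = 1.7925

Case 1: c = 1 < log_4(12) = 1.7925
T(n) = O(n^(log_4 12))

For T(n) = 12T(n/4) + O(n^1): log_4(12) = 1.7925. This is Case 1 of the Master Theorem (c < log_b(a), work dominated by leaves), giving O(n^(log_4 12)).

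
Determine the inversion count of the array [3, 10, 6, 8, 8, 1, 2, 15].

Finding inversions in [3, 10, 6, 8, 8, 1, 2, 15]:

(0, 5): arr[0]=3 > arr[5]=1
(0, 6): arr[0]=3 > arr[6]=2
(1, 2): arr[1]=10 > arr[2]=6
(1, 3): arr[1]=10 > arr[3]=8
(1, 4): arr[1]=10 > arr[4]=8
(1, 5): arr[1]=10 > arr[5]=1
(1, 6): arr[1]=10 > arr[6]=2
(2, 5): arr[2]=6 > arr[5]=1
(2, 6): arr[2]=6 > arr[6]=2
(3, 5): arr[3]=8 > arr[5]=1
(3, 6): arr[3]=8 > arr[6]=2
(4, 5): arr[4]=8 > arr[5]=1
(4, 6): arr[4]=8 > arr[6]=2

Total inversions: 13

The array has 13 inversion(s): (0,5), (0,6), (1,2), (1,3), (1,4), (1,5), (1,6), (2,5), (2,6), (3,5), (3,6), (4,5), (4,6). Each pair (i,j) satisfies i < j and arr[i] > arr[j].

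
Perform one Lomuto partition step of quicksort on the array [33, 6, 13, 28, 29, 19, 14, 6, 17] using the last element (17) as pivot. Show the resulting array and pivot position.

Lomuto partition with pivot = 17:

Initial array: [33, 6, 13, 28, 29, 19, 14, 6, 17]

arr[0]=33 > 17: no swap
arr[1]=6 <= 17: swap with position 0, array becomes [6, 33, 13, 28, 29, 19, 14, 6, 17]
arr[2]=13 <= 17: swap with position 1, array becomes [6, 13, 33, 28, 29, 19, 14, 6, 17]
arr[3]=28 > 17: no swap
arr[4]=29 > 17: no swap
arr[5]=19 > 17: no swap
arr[6]=14 <= 17: swap with position 2, array becomes [6, 13, 14, 28, 29, 19, 33, 6, 17]
arr[7]=6 <= 17: swap with position 3, array becomes [6, 13, 14, 6, 29, 19, 33, 28, 17]

Place pivot at position 4: [6, 13, 14, 6, 17, 19, 33, 28, 29]
Pivot position: 4

After partitioning with pivot 17, the array becomes [6, 13, 14, 6, 17, 19, 33, 28, 29]. The pivot is placed at index 4. All elements to the left of the pivot are <= 17, and all elements to the right are > 17.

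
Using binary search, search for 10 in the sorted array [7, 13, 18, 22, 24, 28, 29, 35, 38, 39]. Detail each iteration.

Binary search for 10 in [7, 13, 18, 22, 24, 28, 29, 35, 38, 39]:

lo=0, hi=9, mid=4, arr[mid]=24 -> 24 > 10, search left half
lo=0, hi=3, mid=1, arr[mid]=13 -> 13 > 10, search left half
lo=0, hi=0, mid=0, arr[mid]=7 -> 7 < 10, search right half
lo=1 > hi=0, target 10 not found

Binary search determines that 10 is not in the array after 3 comparisons. The search space was exhausted without finding the target.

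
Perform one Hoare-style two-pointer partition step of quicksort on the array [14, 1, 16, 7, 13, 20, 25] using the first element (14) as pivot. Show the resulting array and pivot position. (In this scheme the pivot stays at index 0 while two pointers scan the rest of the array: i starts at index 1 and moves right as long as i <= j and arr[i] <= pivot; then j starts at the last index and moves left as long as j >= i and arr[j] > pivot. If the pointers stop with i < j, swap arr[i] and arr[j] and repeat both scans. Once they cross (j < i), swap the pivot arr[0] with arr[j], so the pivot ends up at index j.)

Hoare-style two-pointer partition with pivot = 14:

Initial array: [14, 1, 16, 7, 13, 20, 25]

Pointers start at i = 1, j = 6.
i stops at index 2 (arr[2]=16 > 14), j stops at index 4 (arr[4]=13 <= 14): swap arr[2] and arr[4], array becomes [14, 1, 13, 7, 16, 20, 25]
i ends at 4, j ends at 3: the pointers have crossed (j < i), so scanning stops.

Swap pivot arr[0] with arr[3] to place pivot at position 3: [7, 1, 13, 14, 16, 20, 25]
Pivot position: 3

After partitioning with pivot 14, the array becomes [7, 1, 13, 14, 16, 20, 25]. The pivot is placed at index 3. All elements to the left of the pivot are <= 14, and all elements to the right are > 14.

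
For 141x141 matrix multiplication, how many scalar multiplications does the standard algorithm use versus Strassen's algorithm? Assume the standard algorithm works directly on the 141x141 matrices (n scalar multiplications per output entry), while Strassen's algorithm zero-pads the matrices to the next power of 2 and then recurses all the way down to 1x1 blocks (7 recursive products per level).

Matrix multiplication for 141x141 matrices:

Strassen's algorithm requires power-of-2 dimensions. Pad 141x141 to 256x256 (next power of 2).

Standard algorithm: 141^3 = 2803221 multiplications
Strassen's algorithm: 7^(log2(256)) = 7^8 = 5764801 multiplications
Difference: 2803221 - 5764801 = -2961580 (Strassen uses MORE here due to padding overhead — for small or just-over-power-of-2 n, padding can outweigh the per-level savings)

Standard: 2803221 multiplications (141^3). Strassen: 5764801 multiplications (7^8, after padding to 256x256). Strassen reduces 8 recursive multiplications to 7 at each level.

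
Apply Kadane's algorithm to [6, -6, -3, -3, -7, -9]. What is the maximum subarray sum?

Using Kadane's algorithm on [6, -6, -3, -3, -7, -9]:

Scanning through the array:
Position 1 (value -6): max_ending_here = 0, max_so_far = 6
Position 2 (value -3): max_ending_here = -3, max_so_far = 6
Position 3 (value -3): max_ending_here = -3, max_so_far = 6
Position 4 (value -7): max_ending_here = -7, max_so_far = 6
Position 5 (value -9): max_ending_here = -9, max_so_far = 6

Maximum subarray: [6]
Maximum sum: 6

The maximum subarray is [6] with sum 6. This subarray runs from index 0 to index 0.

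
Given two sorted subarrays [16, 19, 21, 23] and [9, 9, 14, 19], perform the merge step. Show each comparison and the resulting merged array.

Merging process:

Compare 16 vs 9: take 9 from right. Merged: [9]
Compare 16 vs 9: take 9 from right. Merged: [9, 9]
Compare 16 vs 14: take 14 from right. Merged: [9, 9, 14]
Compare 16 vs 19: take 16 from left. Merged: [9, 9, 14, 16]
Compare 19 vs 19: take 19 from left. Merged: [9, 9, 14, 16, 19]
Compare 21 vs 19: take 19 from right. Merged: [9, 9, 14, 16, 19, 19]
Append remaining from left: [21, 23]. Merged: [9, 9, 14, 16, 19, 19, 21, 23]

Final merged array: [9, 9, 14, 16, 19, 19, 21, 23]
Total comparisons: 6

The merged array is [9, 9, 14, 16, 19, 19, 21, 23], requiring 6 comparisons. The merge step runs in O(n) time where n is the total number of elements.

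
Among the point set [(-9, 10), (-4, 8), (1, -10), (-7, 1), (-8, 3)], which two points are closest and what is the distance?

Computing all pairwise distances among 5 points:

d((-9, 10), (-4, 8)) = 5.3852
d((-9, 10), (1, -10)) = 22.3607
d((-9, 10), (-7, 1)) = 9.2195
d((-9, 10), (-8, 3)) = 7.0711
d((-4, 8), (1, -10)) = 18.6815
d((-4, 8), (-7, 1)) = 7.6158
d((-4, 8), (-8, 3)) = 6.4031
d((1, -10), (-7, 1)) = 13.6015
d((1, -10), (-8, 3)) = 15.8114
d((-7, 1), (-8, 3)) = 2.2361 <-- minimum

Closest pair: (-7, 1) and (-8, 3) with distance 2.2361

The closest pair is (-7, 1) and (-8, 3) with Euclidean distance 2.2361. For 5 points, brute-force pairwise comparison is shown above. For large n, the divide-and-conquer algorithm (sort by x, recurse on halves, check the dividing strip) achieves O(n log n).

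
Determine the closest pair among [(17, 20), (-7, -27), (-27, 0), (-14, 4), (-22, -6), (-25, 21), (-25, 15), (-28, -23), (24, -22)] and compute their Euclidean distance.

Computing all pairwise distances among 9 points:

d((17, 20), (-7, -27)) = 52.7731
d((17, 20), (-27, 0)) = 48.3322
d((17, 20), (-14, 4)) = 34.8855
d((17, 20), (-22, -6)) = 46.8722
d((17, 20), (-25, 21)) = 42.0119
d((17, 20), (-25, 15)) = 42.2966
d((17, 20), (-28, -23)) = 62.2415
d((17, 20), (24, -22)) = 42.5793
d((-7, -27), (-27, 0)) = 33.6006
d((-7, -27), (-14, 4)) = 31.7805
d((-7, -27), (-22, -6)) = 25.807
d((-7, -27), (-25, 21)) = 51.264
d((-7, -27), (-25, 15)) = 45.6946
d((-7, -27), (-28, -23)) = 21.3776
d((-7, -27), (24, -22)) = 31.4006
d((-27, 0), (-14, 4)) = 13.6015
d((-27, 0), (-22, -6)) = 7.8102
d((-27, 0), (-25, 21)) = 21.095
d((-27, 0), (-25, 15)) = 15.1327
d((-27, 0), (-28, -23)) = 23.0217
d((-27, 0), (24, -22)) = 55.5428
d((-14, 4), (-22, -6)) = 12.8062
d((-14, 4), (-25, 21)) = 20.2485
d((-14, 4), (-25, 15)) = 15.5563
d((-14, 4), (-28, -23)) = 30.4138
d((-14, 4), (24, -22)) = 46.0435
d((-22, -6), (-25, 21)) = 27.1662
d((-22, -6), (-25, 15)) = 21.2132
d((-22, -6), (-28, -23)) = 18.0278
d((-22, -6), (24, -22)) = 48.7032
d((-25, 21), (-25, 15)) = 6.0 <-- minimum
d((-25, 21), (-28, -23)) = 44.1022
d((-25, 21), (24, -22)) = 65.192
d((-25, 15), (-28, -23)) = 38.1182
d((-25, 15), (24, -22)) = 61.4003
d((-28, -23), (24, -22)) = 52.0096

Closest pair: (-25, 21) and (-25, 15) with distance 6.0

The closest pair is (-25, 21) and (-25, 15) with Euclidean distance 6.0. For 9 points, brute-force pairwise comparison is shown above. For large n, the divide-and-conquer algorithm (sort by x, recurse on halves, check the dividing strip) achieves O(n log n).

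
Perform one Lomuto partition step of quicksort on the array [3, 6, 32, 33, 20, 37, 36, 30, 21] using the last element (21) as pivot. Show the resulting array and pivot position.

Lomuto partition with pivot = 21:

Initial array: [3, 6, 32, 33, 20, 37, 36, 30, 21]

arr[0]=3 <= 21: swap with position 0, array becomes [3, 6, 32, 33, 20, 37, 36, 30, 21]
arr[1]=6 <= 21: swap with position 1, array becomes [3, 6, 32, 33, 20, 37, 36, 30, 21]
arr[2]=32 > 21: no swap
arr[3]=33 > 21: no swap
arr[4]=20 <= 21: swap with position 2, array becomes [3, 6, 20, 33, 32, 37, 36, 30, 21]
arr[5]=37 > 21: no swap
arr[6]=36 > 21: no swap
arr[7]=30 > 21: no swap

Place pivot at position 3: [3, 6, 20, 21, 32, 37, 36, 30, 33]
Pivot position: 3

After partitioning with pivot 21, the array becomes [3, 6, 20, 21, 32, 37, 36, 30, 33]. The pivot is placed at index 3. All elements to the left of the pivot are <= 21, and all elements to the right are > 21.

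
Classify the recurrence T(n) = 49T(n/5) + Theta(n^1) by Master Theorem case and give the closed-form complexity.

Master Theorem for T(n) = 49T(n/5) + O(n^1):

a = 49, b = 5, c = 1
log_b(a) = log_5(49) = 2.4181

Case 1: c = 1 < log_5(49) = 2.4181
T(n) = O(n^(log_5 49))

For T(n) = 49T(n/5) + O(n^1): log_5(49) = 2.4181. This is Case 1 of the Master Theorem (c < log_b(a), work dominated by leaves), giving O(n^(log_5 49)).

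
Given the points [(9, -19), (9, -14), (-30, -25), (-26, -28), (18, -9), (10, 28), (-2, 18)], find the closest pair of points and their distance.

Computing all pairwise distances among 7 points:

d((9, -19), (9, -14)) = 5.0 <-- minimum
d((9, -19), (-30, -25)) = 39.4588
d((9, -19), (-26, -28)) = 36.1386
d((9, -19), (18, -9)) = 13.4536
d((9, -19), (10, 28)) = 47.0106
d((9, -19), (-2, 18)) = 38.6005
d((9, -14), (-30, -25)) = 40.5216
d((9, -14), (-26, -28)) = 37.6962
d((9, -14), (18, -9)) = 10.2956
d((9, -14), (10, 28)) = 42.0119
d((9, -14), (-2, 18)) = 33.8378
d((-30, -25), (-26, -28)) = 5.0 <-- minimum
d((-30, -25), (18, -9)) = 50.5964
d((-30, -25), (10, 28)) = 66.4003
d((-30, -25), (-2, 18)) = 51.3128
d((-26, -28), (18, -9)) = 47.927
d((-26, -28), (10, 28)) = 66.5733
d((-26, -28), (-2, 18)) = 51.8845
d((18, -9), (10, 28)) = 37.855
d((18, -9), (-2, 18)) = 33.6006
d((10, 28), (-2, 18)) = 15.6205

Minimum distance: 5.0 (tie among 2 pairs: (9, -19) and (9, -14); (-30, -25) and (-26, -28))

The minimum Euclidean distance is 5.0. There is a tie: 2 pairs achieve this minimum — (9, -19) and (9, -14); (-30, -25) and (-26, -28). Any of these is a valid closest pair. For 7 points, brute-force pairwise comparison is shown above. For large n, the divide-and-conquer algorithm (sort by x, recurse on halves, check the dividing strip) achieves O(n log n).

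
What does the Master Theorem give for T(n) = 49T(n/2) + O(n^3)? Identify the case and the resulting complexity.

Master Theorem for T(n) = 49T(n/2) + O(n^3):

a = 49, b = 2, c = 3
log_b(a) = log_2(49) = 5.6147

Case 1: c = 3 < log_2(49) = 5.6147
T(n) = O(n^(log_2 49))

For T(n) = 49T(n/2) + O(n^3): log_2(49) = 5.6147. This is Case 1 of the Master Theorem (c < log_b(a), work dominated by leaves), giving O(n^(log_2 49)).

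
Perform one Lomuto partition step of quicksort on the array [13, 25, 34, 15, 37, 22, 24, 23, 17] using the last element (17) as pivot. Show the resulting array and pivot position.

Lomuto partition with pivot = 17:

Initial array: [13, 25, 34, 15, 37, 22, 24, 23, 17]

arr[0]=13 <= 17: swap with position 0, array becomes [13, 25, 34, 15, 37, 22, 24, 23, 17]
arr[1]=25 > 17: no swap
arr[2]=34 > 17: no swap
arr[3]=15 <= 17: swap with position 1, array becomes [13, 15, 34, 25, 37, 22, 24, 23, 17]
arr[4]=37 > 17: no swap
arr[5]=22 > 17: no swap
arr[6]=24 > 17: no swap
arr[7]=23 > 17: no swap

Place pivot at position 2: [13, 15, 17, 25, 37, 22, 24, 23, 34]
Pivot position: 2

After partitioning with pivot 17, the array becomes [13, 15, 17, 25, 37, 22, 24, 23, 34]. The pivot is placed at index 2. All elements to the left of the pivot are <= 17, and all elements to the right are > 17.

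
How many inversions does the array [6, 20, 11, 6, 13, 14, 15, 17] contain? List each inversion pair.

Finding inversions in [6, 20, 11, 6, 13, 14, 15, 17]:

(1, 2): arr[1]=20 > arr[2]=11
(1, 3): arr[1]=20 > arr[3]=6
(1, 4): arr[1]=20 > arr[4]=13
(1, 5): arr[1]=20 > arr[5]=14
(1, 6): arr[1]=20 > arr[6]=15
(1, 7): arr[1]=20 > arr[7]=17
(2, 3): arr[2]=11 > arr[3]=6

Total inversions: 7

The array has 7 inversion(s): (1,2), (1,3), (1,4), (1,5), (1,6), (1,7), (2,3). Each pair (i,j) satisfies i < j and arr[i] > arr[j].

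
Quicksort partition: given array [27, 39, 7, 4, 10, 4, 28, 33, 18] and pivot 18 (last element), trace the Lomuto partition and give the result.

Lomuto partition with pivot = 18:

Initial array: [27, 39, 7, 4, 10, 4, 28, 33, 18]

arr[0]=27 > 18: no swap
arr[1]=39 > 18: no swap
arr[2]=7 <= 18: swap with position 0, array becomes [7, 39, 27, 4, 10, 4, 28, 33, 18]
arr[3]=4 <= 18: swap with position 1, array becomes [7, 4, 27, 39, 10, 4, 28, 33, 18]
arr[4]=10 <= 18: swap with position 2, array becomes [7, 4, 10, 39, 27, 4, 28, 33, 18]
arr[5]=4 <= 18: swap with position 3, array becomes [7, 4, 10, 4, 27, 39, 28, 33, 18]
arr[6]=28 > 18: no swap
arr[7]=33 > 18: no swap

Place pivot at position 4: [7, 4, 10, 4, 18, 39, 28, 33, 27]
Pivot position: 4

After partitioning with pivot 18, the array becomes [7, 4, 10, 4, 18, 39, 28, 33, 27]. The pivot is placed at index 4. All elements to the left of the pivot are <= 18, and all elements to the right are > 18.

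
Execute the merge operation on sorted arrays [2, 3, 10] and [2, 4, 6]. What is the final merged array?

Merging process:

Compare 2 vs 2: take 2 from left. Merged: [2]
Compare 3 vs 2: take 2 from right. Merged: [2, 2]
Compare 3 vs 4: take 3 from left. Merged: [2, 2, 3]
Compare 10 vs 4: take 4 from right. Merged: [2, 2, 3, 4]
Compare 10 vs 6: take 6 from right. Merged: [2, 2, 3, 4, 6]
Append remaining from left: [10]. Merged: [2, 2, 3, 4, 6, 10]

Final merged array: [2, 2, 3, 4, 6, 10]
Total comparisons: 5

The merged array is [2, 2, 3, 4, 6, 10], requiring 5 comparisons. The merge step runs in O(n) time where n is the total number of elements.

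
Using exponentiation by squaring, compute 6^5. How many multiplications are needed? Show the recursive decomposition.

Computing 6^5 by squaring (build up from 6^1; each line after the first costs one multiplication):

6^1 = 6
6^2 = (6^1)^2 = 6^2 = 36
6^4 = (6^2)^2 = 36^2 = 1296
6^5 = 6 * 6^4 = 6 * 1296 = 7776

Result: 7776
Multiplications needed: 3 (3 lines after 6^1)

6^5 = 7776. Using exponentiation by squaring, this requires 3 multiplications. The key idea: if the exponent is even, square the half-power; if odd, multiply by the base once.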